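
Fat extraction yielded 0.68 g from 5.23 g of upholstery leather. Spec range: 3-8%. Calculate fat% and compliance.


Fat content = 13.0%
Compliant: No

Fat% = 0.68 / 5.23 x 100 = 13.0%
Spec range: 3-8%
Compliant: No


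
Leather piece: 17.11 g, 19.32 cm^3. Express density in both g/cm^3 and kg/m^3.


0.886 g/cm^3
886 kg/m^3

Density = 17.11 / 19.32 = 0.886 g/cm^3
Convert: 0.886 x 1000 = 886 kg/m^3


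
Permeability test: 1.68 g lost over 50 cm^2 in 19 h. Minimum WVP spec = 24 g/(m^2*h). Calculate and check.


WVP = 17.68 g/(m^2*h)
Meets specification: No

WVP = 1.68 / (50 x 19) x 10000 = 17.68 g/(m^2*h)
Minimum: 24 g/(m^2*h)
Meets spec: No


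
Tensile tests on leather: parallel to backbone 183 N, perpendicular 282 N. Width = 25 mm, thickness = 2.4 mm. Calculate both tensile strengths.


Parallel = 3.05 N/mm^2
Perpendicular = 4.70 N/mm^2

Area = 25 x 2.4 = 60.0 mm^2
TS (parallel) = 183 / 60.0 = 3.05 N/mm^2
TS (perpendicular) = 282 / 60.0 = 4.70 N/mm^2


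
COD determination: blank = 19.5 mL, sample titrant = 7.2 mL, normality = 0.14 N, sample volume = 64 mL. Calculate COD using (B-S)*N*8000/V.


215.3 mg/L

COD = (19.5 - 7.2) x 0.14 x 8000 / 64
COD = 12.3 x 0.14 x 8000 / 64
COD = 215.3 mg/L


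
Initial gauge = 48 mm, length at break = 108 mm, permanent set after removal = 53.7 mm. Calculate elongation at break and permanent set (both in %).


Elongation at break = (108 - 48) / 48 x 100 = 125.0%
Permanent set = (53.7 - 48) / 48 x 100 = 11.9%


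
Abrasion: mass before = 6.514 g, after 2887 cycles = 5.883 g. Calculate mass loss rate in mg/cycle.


0.219 mg/cycle


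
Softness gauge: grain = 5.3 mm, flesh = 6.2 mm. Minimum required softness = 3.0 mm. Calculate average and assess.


Average softness = 5.75 mm
Meets requirement: Yes

Average = (5.3 + 6.2) / 2 = 5.75 mm
Minimum = 3.0 mm
Meets requirement: Yes


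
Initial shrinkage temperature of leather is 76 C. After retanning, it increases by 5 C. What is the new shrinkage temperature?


New Ts = 76 + 5 = 81 C


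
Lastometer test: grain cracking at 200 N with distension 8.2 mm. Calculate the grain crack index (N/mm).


24.4 N/mm

Grain crack index = force / distension
Index = 200 / 8.2 = 24.4 N/mm


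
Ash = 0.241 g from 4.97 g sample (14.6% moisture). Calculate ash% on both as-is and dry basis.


As-is ash% = 0.241 / 4.97 x 100 = 4.85%
Dry mass = 4.97 x (100 - 14.6) / 100 = 4.24438 g
Dry-basis ash% = 0.241 / 4.24438 x 100 = 5.68%


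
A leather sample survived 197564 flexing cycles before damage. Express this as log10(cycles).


5.30

log10(197564) = 5.30


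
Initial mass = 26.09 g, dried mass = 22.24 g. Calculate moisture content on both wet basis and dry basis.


Wet basis = 14.8%
Dry basis = 17.3%


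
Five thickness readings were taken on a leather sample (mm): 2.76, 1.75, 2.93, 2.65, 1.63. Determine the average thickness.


Sum = 2.76 + 1.75 + 2.93 + 2.65 + 1.63 = 11.72
Average = 11.72 / 5 = 2.34 mm


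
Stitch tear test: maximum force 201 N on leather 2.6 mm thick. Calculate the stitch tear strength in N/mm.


Stitch tear strength = force / thickness
STS = 201 / 2.6 = 77.3 N/mm


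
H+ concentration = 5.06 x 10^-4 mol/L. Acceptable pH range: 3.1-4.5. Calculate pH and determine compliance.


pH = -log10(5.06 x 10^-4) = 3.30
Range: 3.1 to 4.5
Compliant: Yes


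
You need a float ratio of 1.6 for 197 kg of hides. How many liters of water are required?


315.2 L


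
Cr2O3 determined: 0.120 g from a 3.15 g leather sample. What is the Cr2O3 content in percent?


3.81%

Cr2O3% = 0.120 / 3.15 x 100
Cr2O3% = 3.81%


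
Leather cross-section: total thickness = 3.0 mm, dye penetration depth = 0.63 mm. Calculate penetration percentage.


Penetration% = 0.63 / 3.0 x 100
Penetration = 21.0%


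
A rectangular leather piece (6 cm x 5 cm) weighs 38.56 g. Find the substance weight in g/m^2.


12853.3 g/m^2


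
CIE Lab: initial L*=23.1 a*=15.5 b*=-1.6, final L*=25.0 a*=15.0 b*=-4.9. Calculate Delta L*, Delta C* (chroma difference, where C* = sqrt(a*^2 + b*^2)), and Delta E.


Delta L* = 25.0 - 23.1 = 1.9
C1* = sqrt((15.5)^2 + (-1.6)^2) = 15.582
C2* = sqrt((15.0)^2 + (-4.9)^2) = 15.780
Delta C* = 15.780 - 15.582 = 0.20
Delta E = sqrt((1.9)^2 + (-0.5)^2 + (-3.3)^2) = 3.84


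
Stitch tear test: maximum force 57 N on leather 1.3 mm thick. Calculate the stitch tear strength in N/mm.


43.8 N/mm

Stitch tear strength = force / thickness
STS = 57 / 1.3 = 43.8 N/mm


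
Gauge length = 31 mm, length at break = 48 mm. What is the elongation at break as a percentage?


54.8%

Extension = 48 - 31 = 17 mm
Elongation = 17 / 31 x 100 = 54.8%


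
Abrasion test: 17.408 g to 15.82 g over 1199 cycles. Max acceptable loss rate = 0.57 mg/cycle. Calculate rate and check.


Rate = 1.324 mg/cycle
Passes: No


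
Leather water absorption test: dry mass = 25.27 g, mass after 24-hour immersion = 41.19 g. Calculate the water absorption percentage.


63.0%


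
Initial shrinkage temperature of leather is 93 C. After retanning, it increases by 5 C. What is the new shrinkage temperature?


New Ts = 93 + 5 = 98 C


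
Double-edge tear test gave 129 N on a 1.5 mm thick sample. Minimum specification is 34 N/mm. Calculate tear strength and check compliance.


Tear strength = 129 / 1.5 = 86.0 N/mm
Required minimum = 34 N/mm
Compliant: Yes


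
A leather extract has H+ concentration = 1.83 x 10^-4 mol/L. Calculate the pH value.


pH = -log10[H+]
pH = -log10(1.83 x 10^-4) = 3.74


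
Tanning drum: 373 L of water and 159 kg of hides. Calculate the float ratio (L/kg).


2.3

Float ratio = water / hide weight
Ratio = 373 / 159 = 2.3


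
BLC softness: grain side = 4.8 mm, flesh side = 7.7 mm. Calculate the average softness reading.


Average = (4.8 + 7.7) / 2
Average = 6.25 mm


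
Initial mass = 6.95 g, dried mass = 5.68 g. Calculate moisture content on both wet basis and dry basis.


Moisture lost = 6.95 - 5.68 = 1.27 g
Wet basis MC = 1.27 / 6.95 x 100 = 18.3%
Dry basis MC = 1.27 / 5.68 x 100 = 22.4%


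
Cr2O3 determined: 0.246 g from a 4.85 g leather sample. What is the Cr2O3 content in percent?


Cr2O3% = 0.246 / 4.85 x 100
Cr2O3% = 5.07%


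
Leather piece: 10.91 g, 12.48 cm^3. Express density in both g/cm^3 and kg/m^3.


Density = 10.91 / 12.48 = 0.874 g/cm^3
Convert: 0.874 x 1000 = 874 kg/m^3


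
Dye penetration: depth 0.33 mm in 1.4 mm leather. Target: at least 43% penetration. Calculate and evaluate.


Penetration = 23.6%
Meets target: No

Penetration = 0.33 / 1.4 x 100 = 23.6%
Target: 43%
Meets target: No


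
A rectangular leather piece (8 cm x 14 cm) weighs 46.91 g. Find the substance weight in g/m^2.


Area = 8 x 14 = 112 cm^2
SW = 46.91 / 112 x 10000 = 4188.4 g/m^2


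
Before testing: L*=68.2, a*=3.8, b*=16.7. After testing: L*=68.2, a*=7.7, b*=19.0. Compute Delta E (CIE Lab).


Delta E = 4.53

dL = 68.2 - 68.2 = 0.0
da = 7.7 - 3.8 = 3.9
db = 19.0 - 16.7 = 2.3
dE = sqrt((0.0)^2 + (3.9)^2 + (2.3)^2) = 4.53


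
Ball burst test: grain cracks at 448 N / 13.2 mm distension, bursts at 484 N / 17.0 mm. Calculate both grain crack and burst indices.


Crack index = 448 / 13.2 = 33.9 N/mm
Burst index = 484 / 17.0 = 28.5 N/mm


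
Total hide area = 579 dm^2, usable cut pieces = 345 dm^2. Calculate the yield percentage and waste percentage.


Yield = 345 / 579 x 100 = 59.6%
Waste = 579 - 345 = 234 dm^2
Waste% = 100 - 59.6 = 40.4%


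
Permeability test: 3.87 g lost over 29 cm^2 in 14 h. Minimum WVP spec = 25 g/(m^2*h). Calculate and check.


WVP = 3.87 / (29 x 14) x 10000 = 95.32 g/(m^2*h)
Minimum: 25 g/(m^2*h)
Meets spec: Yes


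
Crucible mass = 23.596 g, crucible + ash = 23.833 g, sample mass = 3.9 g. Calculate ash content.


Ash mass = 23.833 - 23.596 = 0.237 g
Ash% = 0.237 / 3.9 x 100 = 6.08%


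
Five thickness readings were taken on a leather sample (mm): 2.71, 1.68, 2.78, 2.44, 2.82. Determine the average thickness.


2.49 mm

Sum = 2.71 + 1.68 + 2.78 + 2.44 + 2.82 = 12.43
Average = 12.43 / 5 = 2.49 mm


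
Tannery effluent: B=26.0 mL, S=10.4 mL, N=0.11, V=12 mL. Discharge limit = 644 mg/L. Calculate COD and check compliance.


COD = 1144.0 mg/L
Compliant: No


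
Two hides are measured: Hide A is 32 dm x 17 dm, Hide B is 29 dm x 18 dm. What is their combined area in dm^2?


Hide A area = 32 x 17 = 544 dm^2
Hide B area = 29 x 18 = 522 dm^2
Total = 544 + 522 = 1066 dm^2


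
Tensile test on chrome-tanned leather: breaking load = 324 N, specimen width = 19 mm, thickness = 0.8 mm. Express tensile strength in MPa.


Cross-section = 19 x 0.8 = 15.2 mm^2
TS = 324 / 15.2 = 21.32 MPa
(1 N/mm^2 = 1 MPa)


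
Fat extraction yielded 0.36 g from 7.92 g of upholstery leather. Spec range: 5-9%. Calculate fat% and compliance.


Fat% = 0.36 / 7.92 x 100 = 4.5%
Spec range: 5-9%
Compliant: No


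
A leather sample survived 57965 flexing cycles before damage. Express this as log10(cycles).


4.76


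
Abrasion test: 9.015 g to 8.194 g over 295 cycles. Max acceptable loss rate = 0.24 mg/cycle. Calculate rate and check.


Loss = 9.015 - 8.194 = 0.821 g
Rate = 0.821 g / 295 cycles x 1000 = 2.783 mg/cycle
Max = 0.24 mg/cycle
Passes: No


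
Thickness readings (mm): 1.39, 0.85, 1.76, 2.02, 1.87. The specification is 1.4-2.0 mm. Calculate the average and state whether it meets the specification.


Sum = 7.89
Average = 7.89 / 5 = 1.58 mm
Specification range: 1.4 to 2.0 mm
Within spec: Yes


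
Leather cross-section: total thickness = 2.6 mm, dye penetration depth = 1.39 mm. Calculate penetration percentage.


Penetration% = 1.39 / 2.6 x 100
Penetration = 53.5%


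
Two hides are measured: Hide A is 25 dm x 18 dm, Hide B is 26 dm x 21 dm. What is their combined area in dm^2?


Hide A area = 25 x 18 = 450 dm^2
Hide B area = 26 x 21 = 546 dm^2
Total = 450 + 546 = 996 dm^2


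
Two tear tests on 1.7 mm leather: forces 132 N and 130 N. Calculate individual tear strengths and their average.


Tear 1 = 77.6 N/mm
Tear 2 = 76.5 N/mm
Average = 77.1 N/mm


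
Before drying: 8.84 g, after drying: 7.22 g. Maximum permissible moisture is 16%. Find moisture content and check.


Moisture content = 18.3%
Acceptable: No

MC = (8.84 - 7.22) / 8.84 x 100 = 18.3%
Maximum: 16%
Acceptable: No


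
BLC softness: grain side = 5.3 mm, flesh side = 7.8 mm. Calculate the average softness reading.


Average = (5.3 + 7.8) / 2
Average = 6.55 mm


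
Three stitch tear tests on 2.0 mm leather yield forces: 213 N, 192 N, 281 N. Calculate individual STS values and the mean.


STS1 = 213 / 2.0 = 106.5 N/mm
STS2 = 192 / 2.0 = 96.0 N/mm
STS3 = 281 / 2.0 = 140.5 N/mm
Mean = (106.5 + 96.0 + 140.5) / 3 = 114.3 N/mm


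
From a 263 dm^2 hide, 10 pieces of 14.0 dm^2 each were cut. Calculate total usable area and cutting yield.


Total usable = 10 x 14.0 = 140.0 dm^2
Yield = 140.0 / 263 x 100 = 53.2%


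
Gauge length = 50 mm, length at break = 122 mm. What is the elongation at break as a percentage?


144.0%

Extension = 122 - 50 = 72 mm
Elongation = 72 / 50 x 100 = 144.0%


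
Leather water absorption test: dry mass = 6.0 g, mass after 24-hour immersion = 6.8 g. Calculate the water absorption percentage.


Water absorbed = 6.8 - 6.0 = 0.80 g
WA% = 0.80 / 6.0 x 100 = 13.3%


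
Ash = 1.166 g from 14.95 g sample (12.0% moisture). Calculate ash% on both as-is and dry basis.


As-is ash = 7.80%
Dry-basis ash = 8.86%


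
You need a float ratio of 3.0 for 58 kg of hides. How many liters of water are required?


174.0 L

Water = hide weight x target ratio
Water = 58 x 3.0 = 174.0 L


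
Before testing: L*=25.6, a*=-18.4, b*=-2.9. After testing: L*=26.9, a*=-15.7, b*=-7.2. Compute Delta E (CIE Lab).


dL = 26.9 - 25.6 = 1.3
da = -15.7 - (-18.4) = 2.7
db = -7.2 - (-2.9) = -4.3
dE = sqrt((1.3)^2 + (2.7)^2 + (-4.3)^2) = 5.24


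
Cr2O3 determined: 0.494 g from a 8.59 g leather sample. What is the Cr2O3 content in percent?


5.75%


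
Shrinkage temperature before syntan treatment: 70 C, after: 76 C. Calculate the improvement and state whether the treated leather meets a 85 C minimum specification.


Improvement = 76 - 70 = 6 C
Spec check: 76 C >= 85 C? No


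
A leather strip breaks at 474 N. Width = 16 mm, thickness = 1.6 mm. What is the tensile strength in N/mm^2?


18.52 N/mm^2


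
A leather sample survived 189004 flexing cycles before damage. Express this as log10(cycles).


5.28

log10(189004) = 5.28


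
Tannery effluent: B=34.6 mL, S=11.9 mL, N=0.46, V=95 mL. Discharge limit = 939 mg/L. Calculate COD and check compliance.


COD = (34.6 - 11.9) x 0.46 x 8000 / 95 = 879.3 mg/L
Limit: 939 mg/L
Compliant: Yes


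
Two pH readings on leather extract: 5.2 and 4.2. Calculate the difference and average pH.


Difference = 1.0
Average pH = 4.70


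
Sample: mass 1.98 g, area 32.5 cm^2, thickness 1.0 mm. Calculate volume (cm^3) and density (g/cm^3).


Volume = 3.250 cm^3
Density = 0.609 g/cm^3

Thickness in cm = 1.0 / 10 = 0.10 cm
Volume = 32.5 x 0.10 = 3.250 cm^3
Density = 1.98 / 3.250 = 0.609 g/cm^3


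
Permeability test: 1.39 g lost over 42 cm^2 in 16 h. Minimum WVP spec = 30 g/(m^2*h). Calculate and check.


WVP = 20.68 g/(m^2*h)
Meets specification: No

WVP = 1.39 / (42 x 16) x 10000 = 20.68 g/(m^2*h)
Minimum: 30 g/(m^2*h)
Meets spec: No


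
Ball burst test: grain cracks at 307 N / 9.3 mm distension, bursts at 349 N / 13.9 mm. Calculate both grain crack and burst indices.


Crack index = 307 / 9.3 = 33.0 N/mm
Burst index = 349 / 13.9 = 25.1 N/mm


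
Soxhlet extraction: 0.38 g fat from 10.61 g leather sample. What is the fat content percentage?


3.6%

Fat content = 0.38 / 10.61 x 100
Fat = 3.6%


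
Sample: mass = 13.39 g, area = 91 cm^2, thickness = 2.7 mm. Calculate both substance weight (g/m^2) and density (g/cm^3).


SW = 13.39 / 91 x 10000 = 1471.4 g/m^2
Volume = 91 x 2.7 / 10 = 24.57 cm^3
Density = 13.39 / 24.57 = 0.545 g/cm^3


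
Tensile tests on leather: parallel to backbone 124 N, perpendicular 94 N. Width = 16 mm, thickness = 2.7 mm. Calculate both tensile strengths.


Area = 16 x 2.7 = 43.2 mm^2
TS (parallel) = 124 / 43.2 = 2.87 N/mm^2
TS (perpendicular) = 94 / 43.2 = 2.18 N/mm^2


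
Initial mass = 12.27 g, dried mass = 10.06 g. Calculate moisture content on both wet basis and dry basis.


Moisture lost = 12.27 - 10.06 = 2.21 g
Wet basis MC = 2.21 / 12.27 x 100 = 18.0%
Dry basis MC = 2.21 / 10.06 x 100 = 22.0%


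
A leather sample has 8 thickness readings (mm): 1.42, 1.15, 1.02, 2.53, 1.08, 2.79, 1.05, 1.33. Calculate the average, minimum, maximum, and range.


Sum = 12.37
Average = 12.37 / 8 = 1.55 mm
Minimum = 1.02 mm
Maximum = 2.79 mm
Range = 2.79 - 1.02 = 1.77 mm


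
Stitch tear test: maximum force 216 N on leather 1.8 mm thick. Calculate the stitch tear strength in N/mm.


120.0 N/mm

Stitch tear strength = force / thickness
STS = 216 / 1.8 = 120.0 N/mm


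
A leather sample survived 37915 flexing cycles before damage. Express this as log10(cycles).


log10(37915) = 4.58


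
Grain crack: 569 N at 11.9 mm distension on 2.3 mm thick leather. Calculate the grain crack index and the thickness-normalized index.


Crack index = 47.8 N/mm
Normalized index = 20.8 N/mm per mm


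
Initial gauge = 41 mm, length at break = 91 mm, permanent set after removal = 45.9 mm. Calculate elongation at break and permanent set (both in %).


Elongation at break = (91 - 41) / 41 x 100 = 122.0%
Permanent set = (45.9 - 41) / 41 x 100 = 12.0%


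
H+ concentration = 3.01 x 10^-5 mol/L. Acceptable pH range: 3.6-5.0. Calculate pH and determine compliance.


pH = -log10(3.01 x 10^-5) = 4.52
Range: 3.6 to 5.0
Compliant: Yes


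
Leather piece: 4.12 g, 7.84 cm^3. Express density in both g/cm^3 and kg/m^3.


Density = 4.12 / 7.84 = 0.526 g/cm^3
Convert: 0.526 x 1000 = 526 kg/m^3


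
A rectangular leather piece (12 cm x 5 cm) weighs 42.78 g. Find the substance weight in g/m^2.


Area = 12 x 5 = 60 cm^2
SW = 42.78 / 60 x 10000 = 7130.0 g/m^2


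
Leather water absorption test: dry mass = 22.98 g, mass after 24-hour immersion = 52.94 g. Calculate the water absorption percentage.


Water absorbed = 52.94 - 22.98 = 29.96 g
WA% = 29.96 / 22.98 x 100 = 130.4%


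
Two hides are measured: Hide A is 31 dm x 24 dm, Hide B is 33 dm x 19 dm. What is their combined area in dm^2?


Hide A area = 31 x 24 = 744 dm^2
Hide B area = 33 x 19 = 627 dm^2
Total = 744 + 627 = 1371 dm^2


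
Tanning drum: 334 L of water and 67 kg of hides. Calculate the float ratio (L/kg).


Float ratio = water / hide weight
Ratio = 334 / 67 = 5.0


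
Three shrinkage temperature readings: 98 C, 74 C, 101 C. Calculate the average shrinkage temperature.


91.0 C

Average = (98 + 74 + 101) / 3
Average = 273 / 3 = 91.0 C


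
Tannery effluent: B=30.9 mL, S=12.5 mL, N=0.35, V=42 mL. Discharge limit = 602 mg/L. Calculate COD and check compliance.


COD = 1226.7 mg/L
Compliant: No

COD = (30.9 - 12.5) x 0.35 x 8000 / 42 = 1226.7 mg/L
Limit: 602 mg/L
Compliant: No


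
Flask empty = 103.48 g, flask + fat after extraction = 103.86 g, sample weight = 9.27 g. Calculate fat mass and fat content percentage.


Fat mass = 103.86 - 103.48 = 0.38 g
Fat% = 0.38 / 9.27 x 100 = 4.1%


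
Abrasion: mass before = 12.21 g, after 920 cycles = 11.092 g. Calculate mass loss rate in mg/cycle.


Mass loss = 12.21 - 11.092 = 1.118 g
Rate = 1.118 / 920 x 1000 = 1.215 mg/cycle


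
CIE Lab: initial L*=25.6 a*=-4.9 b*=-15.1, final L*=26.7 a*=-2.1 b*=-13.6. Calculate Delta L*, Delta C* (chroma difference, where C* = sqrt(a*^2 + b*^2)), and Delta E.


Delta L* = 1.1
Delta C* = -2.11
Delta E = 3.36

Delta L* = 26.7 - 25.6 = 1.1
C1* = sqrt((-4.9)^2 + (-15.1)^2) = 15.875
C2* = sqrt((-2.1)^2 + (-13.6)^2) = 13.761
Delta C* = 13.761 - 15.875 = -2.11
Delta E = sqrt((1.1)^2 + (2.8)^2 + (1.5)^2) = 3.36


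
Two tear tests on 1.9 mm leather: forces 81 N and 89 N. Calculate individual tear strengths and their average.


Tear 1 = 81 / 1.9 = 42.6 N/mm
Tear 2 = 89 / 1.9 = 46.8 N/mm
Average = (42.6 + 46.8) / 2 = 44.7 N/mm


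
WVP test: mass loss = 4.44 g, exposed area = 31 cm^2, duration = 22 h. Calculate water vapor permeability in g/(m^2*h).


65.10 g/(m^2*h)

WVP = mass_loss / (area x time) x 10000
WVP = 4.44 / (31 x 22) x 10000
WVP = 4.44 / 682 x 10000 = 65.10 g/(m^2*h)


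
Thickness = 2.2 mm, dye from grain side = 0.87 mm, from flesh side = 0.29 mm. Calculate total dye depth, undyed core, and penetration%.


Total dyed = 0.87 + 0.29 = 1.16 mm
Undyed core = 2.2 - 1.16 = 1.04 mm
Penetration = 1.16 / 2.2 x 100 = 52.7%


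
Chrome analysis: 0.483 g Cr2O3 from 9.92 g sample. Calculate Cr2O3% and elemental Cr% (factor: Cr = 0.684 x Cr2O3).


Cr2O3 = 4.87%
Cr = 3.33%

Cr2O3% = 0.483 / 9.92 x 100 = 4.87%
Cr% = 4.87 x 0.684 = 3.33%


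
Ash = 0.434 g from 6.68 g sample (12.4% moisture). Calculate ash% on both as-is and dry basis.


As-is ash = 6.50%
Dry-basis ash = 7.42%

As-is ash% = 0.434 / 6.68 x 100 = 6.50%
Dry mass = 6.68 x (100 - 12.4) / 100 = 5.85168 g
Dry-basis ash% = 0.434 / 5.85168 x 100 = 7.42%


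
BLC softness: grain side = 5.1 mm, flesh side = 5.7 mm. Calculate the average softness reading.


Average = (5.1 + 5.7) / 2
Average = 5.40 mm


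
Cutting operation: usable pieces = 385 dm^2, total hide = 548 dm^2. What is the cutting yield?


70.3%


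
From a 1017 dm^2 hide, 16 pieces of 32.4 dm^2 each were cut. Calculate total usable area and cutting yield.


Usable area = 518.4 dm^2
Yield = 51.0%


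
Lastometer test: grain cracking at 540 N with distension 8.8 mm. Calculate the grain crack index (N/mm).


Grain crack index = force / distension
Index = 540 / 8.8 = 61.4 N/mm


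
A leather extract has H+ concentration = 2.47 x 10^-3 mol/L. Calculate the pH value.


pH = -log10[H+]
pH = -log10(2.47 x 10^-3) = 2.61


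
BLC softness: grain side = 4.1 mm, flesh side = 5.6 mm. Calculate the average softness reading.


4.85 mm


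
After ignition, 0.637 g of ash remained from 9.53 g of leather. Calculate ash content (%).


6.68%


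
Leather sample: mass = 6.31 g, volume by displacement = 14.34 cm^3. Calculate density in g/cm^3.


Density = mass / volume
Density = 6.31 / 14.34 = 0.440 g/cm^3


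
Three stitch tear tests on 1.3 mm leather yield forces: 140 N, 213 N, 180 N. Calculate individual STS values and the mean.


STS1 = 107.7 N/mm
STS2 = 163.8 N/mm
STS3 = 138.5 N/mm
Mean = 136.7 N/mm

STS1 = 140 / 1.3 = 107.7 N/mm
STS2 = 213 / 1.3 = 163.8 N/mm
STS3 = 180 / 1.3 = 138.5 N/mm
Mean = (107.7 + 163.8 + 138.5) / 3 = 136.7 N/mm


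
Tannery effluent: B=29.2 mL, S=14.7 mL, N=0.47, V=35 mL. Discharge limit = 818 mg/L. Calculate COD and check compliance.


COD = (29.2 - 14.7) x 0.47 x 8000 / 35 = 1557.7 mg/L
Limit: 818 mg/L
Compliant: No


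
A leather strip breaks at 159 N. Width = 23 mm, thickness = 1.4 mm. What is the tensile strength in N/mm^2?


4.94 N/mm^2

Cross-sectional area = 23 x 1.4 = 32.2 mm^2
Tensile strength = 159 / 32.2 = 4.94 N/mm^2


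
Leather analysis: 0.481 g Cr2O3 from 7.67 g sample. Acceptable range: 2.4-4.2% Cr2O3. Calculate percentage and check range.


Cr2O3% = 0.481 / 7.67 x 100 = 6.27%
Acceptable range: 2.4 to 4.2%
Within range: No


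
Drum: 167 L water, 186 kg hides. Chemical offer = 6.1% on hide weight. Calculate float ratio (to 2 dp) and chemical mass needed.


Float ratio = 167 / 186 = 0.90
Chemical = 186 x 6.1 / 100 = 11.346 kg


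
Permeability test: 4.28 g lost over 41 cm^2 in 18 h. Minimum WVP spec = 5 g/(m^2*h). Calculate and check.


WVP = 4.28 / (41 x 18) x 10000 = 57.99 g/(m^2*h)
Minimum: 5 g/(m^2*h)
Meets spec: Yes


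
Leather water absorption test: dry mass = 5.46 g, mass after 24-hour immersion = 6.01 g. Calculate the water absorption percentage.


10.1%

Water absorbed = 6.01 - 5.46 = 0.55 g
WA% = 0.55 / 5.46 x 100 = 10.1%


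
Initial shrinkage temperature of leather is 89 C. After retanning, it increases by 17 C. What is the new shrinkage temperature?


106 C


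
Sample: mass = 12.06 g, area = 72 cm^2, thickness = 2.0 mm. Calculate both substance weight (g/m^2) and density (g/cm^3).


SW = 12.06 / 72 x 10000 = 1675.0 g/m^2
Volume = 72 x 2.0 / 10 = 14.40 cm^3
Density = 12.06 / 14.40 = 0.838 g/cm^3


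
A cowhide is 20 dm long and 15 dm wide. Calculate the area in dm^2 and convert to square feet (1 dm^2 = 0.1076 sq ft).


300 dm^2
32.28 sq ft

Area = 20 x 15 = 300 dm^2
Conversion: 300 x 0.1076 = 32.28 sq ft


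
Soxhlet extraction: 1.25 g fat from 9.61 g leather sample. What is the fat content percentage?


13.0%

Fat content = 1.25 / 9.61 x 100
Fat = 13.0%


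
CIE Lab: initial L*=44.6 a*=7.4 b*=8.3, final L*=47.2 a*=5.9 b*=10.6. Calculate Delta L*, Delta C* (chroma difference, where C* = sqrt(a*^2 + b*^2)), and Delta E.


Delta L* = 2.6
Delta C* = 1.01
Delta E = 3.78


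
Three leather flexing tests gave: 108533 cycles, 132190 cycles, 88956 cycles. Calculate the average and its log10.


Average = 109893 cycles
log10 = 5.04


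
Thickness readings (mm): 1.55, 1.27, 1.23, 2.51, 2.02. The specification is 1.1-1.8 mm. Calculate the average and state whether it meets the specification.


Sum = 8.58
Average = 8.58 / 5 = 1.72 mm
Specification range: 1.1 to 1.8 mm
Within spec: Yes


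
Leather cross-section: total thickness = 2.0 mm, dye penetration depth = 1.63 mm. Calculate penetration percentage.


81.5%

Penetration% = 1.63 / 2.0 x 100
Penetration = 81.5%


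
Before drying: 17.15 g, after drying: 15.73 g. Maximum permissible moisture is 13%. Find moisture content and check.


MC = (17.15 - 15.73) / 17.15 x 100 = 8.3%
Maximum: 13%
Acceptable: Yes


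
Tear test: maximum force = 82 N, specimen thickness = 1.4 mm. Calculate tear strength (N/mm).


58.6 N/mm

Tear strength = force / thickness
Tear = 82 / 1.4 = 58.6 N/mm


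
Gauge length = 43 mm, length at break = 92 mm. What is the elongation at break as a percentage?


Extension = 92 - 43 = 49 mm
Elongation = 49 / 43 x 100 = 114.0%


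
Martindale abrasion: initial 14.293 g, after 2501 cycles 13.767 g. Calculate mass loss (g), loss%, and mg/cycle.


Loss = 14.293 - 13.767 = 0.526 g
Loss% = 0.526 / 14.293 x 100 = 3.68%
Rate = 0.526 / 2501 x 1000 = 0.210 mg/cycle


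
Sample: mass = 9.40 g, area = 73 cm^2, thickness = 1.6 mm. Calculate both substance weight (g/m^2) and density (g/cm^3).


Substance weight = 1287.7 g/m^2
Density = 0.805 g/cm^3

SW = 9.40 / 73 x 10000 = 1287.7 g/m^2
Volume = 73 x 1.6 / 10 = 11.68 cm^3
Density = 9.40 / 11.68 = 0.805 g/cm^3


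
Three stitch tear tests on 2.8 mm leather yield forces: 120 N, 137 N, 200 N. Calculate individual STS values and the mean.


STS1 = 120 / 2.8 = 42.9 N/mm
STS2 = 137 / 2.8 = 48.9 N/mm
STS3 = 200 / 2.8 = 71.4 N/mm
Mean = (42.9 + 48.9 + 71.4) / 3 = 54.4 N/mm


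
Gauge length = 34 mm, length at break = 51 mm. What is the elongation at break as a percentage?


50.0%

Extension = 51 - 34 = 17 mm
Elongation = 17 / 34 x 100 = 50.0%


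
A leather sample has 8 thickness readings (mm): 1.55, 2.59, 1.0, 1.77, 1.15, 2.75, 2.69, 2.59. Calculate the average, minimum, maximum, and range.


Sum = 16.09
Average = 16.09 / 8 = 2.01 mm
Minimum = 1.0 mm
Maximum = 2.75 mm
Range = 2.75 - 1.0 = 1.75 mm


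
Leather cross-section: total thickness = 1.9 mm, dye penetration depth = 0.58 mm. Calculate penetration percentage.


30.5%


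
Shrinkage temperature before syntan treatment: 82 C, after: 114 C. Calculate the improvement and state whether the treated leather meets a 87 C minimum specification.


Improvement = 32 C
Meets 87 C spec: Yes

Improvement = 114 - 82 = 32 C
Spec check: 114 C >= 87 C? Yes


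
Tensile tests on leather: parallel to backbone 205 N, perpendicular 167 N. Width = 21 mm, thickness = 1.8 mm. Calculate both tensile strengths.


Parallel = 5.42 N/mm^2
Perpendicular = 4.42 N/mm^2

Area = 21 x 1.8 = 37.8 mm^2
TS (parallel) = 205 / 37.8 = 5.42 N/mm^2
TS (perpendicular) = 167 / 37.8 = 4.42 N/mm^2


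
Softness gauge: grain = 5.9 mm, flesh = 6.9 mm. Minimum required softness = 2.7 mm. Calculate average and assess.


Average softness = 6.40 mm
Meets requirement: Yes


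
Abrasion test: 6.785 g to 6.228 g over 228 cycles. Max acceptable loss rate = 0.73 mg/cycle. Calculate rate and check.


Rate = 2.443 mg/cycle
Passes: No

Loss = 6.785 - 6.228 = 0.557 g
Rate = 0.557 g / 228 cycles x 1000 = 2.443 mg/cycle
Max = 0.73 mg/cycle
Passes: No


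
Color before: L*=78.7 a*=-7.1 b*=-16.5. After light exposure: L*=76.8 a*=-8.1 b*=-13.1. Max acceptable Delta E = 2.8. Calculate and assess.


Delta E = 4.02
Passes: No


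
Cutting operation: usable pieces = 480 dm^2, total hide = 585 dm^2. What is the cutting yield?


82.1%


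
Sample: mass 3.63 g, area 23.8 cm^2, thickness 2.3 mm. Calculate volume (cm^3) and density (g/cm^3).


Volume = 5.474 cm^3
Density = 0.663 g/cm^3


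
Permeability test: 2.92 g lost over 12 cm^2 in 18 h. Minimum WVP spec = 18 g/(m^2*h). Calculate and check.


WVP = 135.19 g/(m^2*h)
Meets specification: Yes

WVP = 2.92 / (12 x 18) x 10000 = 135.19 g/(m^2*h)
Minimum: 18 g/(m^2*h)
Meets spec: Yes


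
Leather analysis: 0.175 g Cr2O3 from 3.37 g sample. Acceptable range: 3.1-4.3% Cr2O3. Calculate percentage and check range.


Cr2O3 = 5.19%
Within range: No

Cr2O3% = 0.175 / 3.37 x 100 = 5.19%
Acceptable range: 3.1 to 4.3%
Within range: No


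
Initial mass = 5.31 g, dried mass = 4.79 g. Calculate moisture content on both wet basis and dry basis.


Moisture lost = 5.31 - 4.79 = 0.52 g
Wet basis MC = 0.52 / 5.31 x 100 = 9.8%
Dry basis MC = 0.52 / 4.79 x 100 = 10.9%


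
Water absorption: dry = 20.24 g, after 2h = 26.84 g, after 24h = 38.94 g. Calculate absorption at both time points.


2h absorption = 32.6%
24h absorption = 92.4%

WA (2h) = (26.84 - 20.24) / 20.24 x 100 = 32.6%
WA (24h) = (38.94 - 20.24) / 20.24 x 100 = 92.4%


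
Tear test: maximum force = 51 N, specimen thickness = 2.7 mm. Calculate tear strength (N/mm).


Tear strength = force / thickness
Tear = 51 / 2.7 = 18.9 N/mm


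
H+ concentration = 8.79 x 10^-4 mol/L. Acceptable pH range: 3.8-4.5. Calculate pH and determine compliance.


pH = -log10(8.79 x 10^-4) = 3.06
Range: 3.8 to 4.5
Compliant: No


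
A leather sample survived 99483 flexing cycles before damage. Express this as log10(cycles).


log10(99483) = 5.00


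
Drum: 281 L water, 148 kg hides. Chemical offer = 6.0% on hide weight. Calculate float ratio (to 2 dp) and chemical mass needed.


Float ratio = 281 / 148 = 1.90
Chemical = 148 x 6.0 / 100 = 8.88 kg


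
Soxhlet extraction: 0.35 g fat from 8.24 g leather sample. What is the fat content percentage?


Fat content = 0.35 / 8.24 x 100
Fat = 4.2%


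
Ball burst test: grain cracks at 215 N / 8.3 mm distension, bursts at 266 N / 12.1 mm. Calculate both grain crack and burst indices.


Crack index = 215 / 8.3 = 25.9 N/mm
Burst index = 266 / 12.1 = 22.0 N/mm


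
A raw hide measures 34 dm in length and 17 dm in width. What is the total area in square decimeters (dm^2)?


Area = length x width
Area = 34 x 17 = 578 dm^2


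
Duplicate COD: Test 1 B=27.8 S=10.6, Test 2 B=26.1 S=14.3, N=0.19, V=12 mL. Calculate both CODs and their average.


COD1 = 2178.7 mg/L
COD2 = 1494.7 mg/L
Average = 1836.7 mg/L

COD1 = (27.8 - 10.6) x 0.19 x 8000 / 12 = 2178.7 mg/L
COD2 = (26.1 - 14.3) x 0.19 x 8000 / 12 = 1494.7 mg/L
Average = (2178.7 + 1494.7) / 2 = 1836.7 mg/L


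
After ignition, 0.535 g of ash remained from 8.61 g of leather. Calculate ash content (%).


6.21%

Ash% = 0.535 / 8.61 x 100
Ash% = 6.21%


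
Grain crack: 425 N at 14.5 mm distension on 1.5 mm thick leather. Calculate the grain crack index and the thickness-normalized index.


Crack index = 425 / 14.5 = 29.3 N/mm
Normalized = 29.3 / 1.5 = 19.5 N/mm per mm


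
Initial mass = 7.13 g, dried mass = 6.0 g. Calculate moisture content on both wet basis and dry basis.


Moisture lost = 7.13 - 6.0 = 1.13 g
Wet basis MC = 1.13 / 7.13 x 100 = 15.8%
Dry basis MC = 1.13 / 6.0 x 100 = 18.8%


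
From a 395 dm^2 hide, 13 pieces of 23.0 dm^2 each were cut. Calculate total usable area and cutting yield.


Total usable = 13 x 23.0 = 299.0 dm^2
Yield = 299.0 / 395 x 100 = 75.7%


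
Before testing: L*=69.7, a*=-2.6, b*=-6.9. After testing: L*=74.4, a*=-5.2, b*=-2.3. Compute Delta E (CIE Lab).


Delta E = 7.07


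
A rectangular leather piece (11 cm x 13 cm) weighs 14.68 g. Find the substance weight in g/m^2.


1026.6 g/m^2

Area = 11 x 13 = 143 cm^2
SW = 14.68 / 143 x 10000 = 1026.6 g/m^2


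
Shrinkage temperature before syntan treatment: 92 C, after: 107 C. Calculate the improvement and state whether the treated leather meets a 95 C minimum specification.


Improvement = 15 C
Meets 95 C spec: Yes

Improvement = 107 - 92 = 15 C
Spec check: 107 C >= 95 C? Yes


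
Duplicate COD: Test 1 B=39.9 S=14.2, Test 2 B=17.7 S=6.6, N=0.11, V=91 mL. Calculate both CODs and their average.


COD1 = 248.5 mg/L
COD2 = 107.3 mg/L
Average = 177.9 mg/L

COD1 = (39.9 - 14.2) x 0.11 x 8000 / 91 = 248.5 mg/L
COD2 = (17.7 - 6.6) x 0.11 x 8000 / 91 = 107.3 mg/L
Average = (248.5 + 107.3) / 2 = 177.9 mg/L


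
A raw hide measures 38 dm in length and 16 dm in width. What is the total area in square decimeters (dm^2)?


Area = length x width
Area = 38 x 16 = 608 dm^2


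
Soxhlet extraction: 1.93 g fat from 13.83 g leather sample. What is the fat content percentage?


14.0%


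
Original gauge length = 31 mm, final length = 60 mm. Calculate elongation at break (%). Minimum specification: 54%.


Elongation = 93.5%
Meets spec: Yes

Extension = 60 - 31 = 29 mm
Elongation = 29 / 31 x 100 = 93.5%
Minimum required: 54%
Meets specification: Yes


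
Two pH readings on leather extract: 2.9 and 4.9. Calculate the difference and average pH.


Difference = |2.9 - 4.9| = 2.0
Average = (2.9 + 4.9) / 2 = 3.90


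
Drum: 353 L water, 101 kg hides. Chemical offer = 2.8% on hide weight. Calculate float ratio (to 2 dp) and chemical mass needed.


Float ratio = 353 / 101 = 3.50
Chemical = 101 x 2.8 / 100 = 2.828 kg


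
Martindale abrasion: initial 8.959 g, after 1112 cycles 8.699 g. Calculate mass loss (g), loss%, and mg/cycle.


Loss = 8.959 - 8.699 = 0.260 g
Loss% = 0.260 / 8.959 x 100 = 2.90%
Rate = 0.260 / 1112 x 1000 = 0.234 mg/cycle


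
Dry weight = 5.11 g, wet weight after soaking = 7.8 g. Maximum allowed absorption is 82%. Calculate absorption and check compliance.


Absorption = 52.6%
Compliant: Yes


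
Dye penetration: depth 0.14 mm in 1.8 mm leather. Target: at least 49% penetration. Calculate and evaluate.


Penetration = 0.14 / 1.8 x 100 = 7.8%
Target: 49%
Meets target: No


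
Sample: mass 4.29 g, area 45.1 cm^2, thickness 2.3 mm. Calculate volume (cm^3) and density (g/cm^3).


Volume = 10.373 cm^3
Density = 0.414 g/cm^3


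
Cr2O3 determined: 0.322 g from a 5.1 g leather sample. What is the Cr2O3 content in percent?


Cr2O3% = 0.322 / 5.1 x 100
Cr2O3% = 6.31%


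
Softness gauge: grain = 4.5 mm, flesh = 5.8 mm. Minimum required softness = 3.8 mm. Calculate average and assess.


Average = (4.5 + 5.8) / 2 = 5.15 mm
Minimum = 3.8 mm
Meets requirement: Yes


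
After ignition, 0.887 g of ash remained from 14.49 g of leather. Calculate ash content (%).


6.12%

Ash% = 0.887 / 14.49 x 100
Ash% = 6.12%


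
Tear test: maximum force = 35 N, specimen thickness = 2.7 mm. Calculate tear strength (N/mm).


13.0 N/mm

Tear strength = force / thickness
Tear = 35 / 2.7 = 13.0 N/mm


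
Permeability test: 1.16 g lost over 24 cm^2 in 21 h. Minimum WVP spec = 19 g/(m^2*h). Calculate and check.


WVP = 23.02 g/(m^2*h)
Meets specification: Yes


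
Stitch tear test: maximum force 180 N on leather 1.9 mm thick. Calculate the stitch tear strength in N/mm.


94.7 N/mm

Stitch tear strength = force / thickness
STS = 180 / 1.9 = 94.7 N/mm


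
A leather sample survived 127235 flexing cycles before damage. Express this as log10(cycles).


log10(127235) = 5.10


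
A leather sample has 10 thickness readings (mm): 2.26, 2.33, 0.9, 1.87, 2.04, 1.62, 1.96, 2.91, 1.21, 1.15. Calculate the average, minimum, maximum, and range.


Sum = 18.25
Average = 18.25 / 10 = 1.83 mm
Minimum = 0.9 mm
Maximum = 2.91 mm
Range = 2.91 - 0.9 = 2.01 mm


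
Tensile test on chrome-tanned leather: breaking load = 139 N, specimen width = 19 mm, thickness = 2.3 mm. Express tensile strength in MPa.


Cross-section = 19 x 2.3 = 43.7 mm^2
TS = 139 / 43.7 = 3.18 MPa
(1 N/mm^2 = 1 MPa)


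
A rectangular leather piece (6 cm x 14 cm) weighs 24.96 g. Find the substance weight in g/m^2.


2971.4 g/m^2


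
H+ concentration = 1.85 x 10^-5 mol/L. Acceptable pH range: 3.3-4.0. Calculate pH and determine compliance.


pH = 4.73
Compliant: No

pH = -log10(1.85 x 10^-5) = 4.73
Range: 3.3 to 4.0
Compliant: No


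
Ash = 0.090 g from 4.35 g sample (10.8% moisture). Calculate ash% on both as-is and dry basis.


As-is ash = 2.07%
Dry-basis ash = 2.32%

As-is ash% = 0.090 / 4.35 x 100 = 2.07%
Dry mass = 4.35 x (100 - 10.8) / 100 = 3.8802 g
Dry-basis ash% = 0.090 / 3.8802 x 100 = 2.32%


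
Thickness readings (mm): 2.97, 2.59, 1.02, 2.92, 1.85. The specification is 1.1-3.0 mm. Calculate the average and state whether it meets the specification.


Sum = 11.35
Average = 11.35 / 5 = 2.27 mm
Specification range: 1.1 to 3.0 mm
Within spec: Yes


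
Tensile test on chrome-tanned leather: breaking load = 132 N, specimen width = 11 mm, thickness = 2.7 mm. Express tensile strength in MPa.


4.44 MPa


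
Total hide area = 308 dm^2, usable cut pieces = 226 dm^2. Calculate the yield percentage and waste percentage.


Yield = 226 / 308 x 100 = 73.4%
Waste = 308 - 226 = 82 dm^2
Waste% = 100 - 73.4 = 26.6%


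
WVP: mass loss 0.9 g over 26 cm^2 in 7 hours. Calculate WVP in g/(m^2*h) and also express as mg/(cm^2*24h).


WVP = 49.45 g/(m^2*h)
Daily rate = 118.68 mg/(cm^2*24h)

WVP = 0.9 / (26 x 7) x 10000 = 49.45 g/(m^2*h)
Mass loss in mg = 0.9 x 1000 = 900 mg
Per cm^2 per 24h in mg: 900 x 24 / (26 x 7) = 21600 / 182 = 118.68 mg/(cm^2*24h)


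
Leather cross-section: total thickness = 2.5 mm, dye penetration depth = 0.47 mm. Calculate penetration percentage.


Penetration% = 0.47 / 2.5 x 100
Penetration = 18.8%


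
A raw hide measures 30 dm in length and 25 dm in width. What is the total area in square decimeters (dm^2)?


Area = length x width
Area = 30 x 25 = 750 dm^2


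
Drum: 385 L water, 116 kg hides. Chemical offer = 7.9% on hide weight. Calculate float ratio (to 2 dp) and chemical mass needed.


Float ratio = 3.32
Chemical needed = 9.164 kg


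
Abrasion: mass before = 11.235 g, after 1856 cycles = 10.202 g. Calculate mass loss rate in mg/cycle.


Mass loss = 11.235 - 10.202 = 1.033 g
Rate = 1.033 / 1856 x 1000 = 0.557 mg/cycle


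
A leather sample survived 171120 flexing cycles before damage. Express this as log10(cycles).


log10(171120) = 5.23


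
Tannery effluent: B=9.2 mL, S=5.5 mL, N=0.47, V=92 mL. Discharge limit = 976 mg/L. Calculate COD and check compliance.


COD = (9.2 - 5.5) x 0.47 x 8000 / 92 = 151.2 mg/L
Limit: 976 mg/L
Compliant: Yes


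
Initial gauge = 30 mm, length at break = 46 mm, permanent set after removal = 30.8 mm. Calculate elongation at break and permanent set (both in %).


Elongation at break = 53.3%
Permanent set = 2.7%

Elongation at break = (46 - 30) / 30 x 100 = 53.3%
Permanent set = (30.8 - 30) / 30 x 100 = 2.7%


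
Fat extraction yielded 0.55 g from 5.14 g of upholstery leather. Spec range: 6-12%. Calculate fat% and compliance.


Fat% = 0.55 / 5.14 x 100 = 10.7%
Spec range: 6-12%
Compliant: Yes


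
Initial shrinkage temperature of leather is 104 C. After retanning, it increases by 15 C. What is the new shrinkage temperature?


New Ts = 104 + 15 = 119 C


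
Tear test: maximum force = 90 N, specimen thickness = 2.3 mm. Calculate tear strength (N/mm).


Tear strength = force / thickness
Tear = 90 / 2.3 = 39.1 N/mm


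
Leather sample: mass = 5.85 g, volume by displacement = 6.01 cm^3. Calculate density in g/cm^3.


Density = mass / volume
Density = 5.85 / 6.01 = 0.973 g/cm^3


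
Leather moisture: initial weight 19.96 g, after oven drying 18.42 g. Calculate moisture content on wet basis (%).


Moisture = 19.96 - 18.42 = 1.54 g
MC = 1.54 / 19.96 x 100 = 7.7%


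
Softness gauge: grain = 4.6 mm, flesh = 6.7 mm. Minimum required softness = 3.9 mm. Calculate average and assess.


Average = (4.6 + 6.7) / 2 = 5.65 mm
Minimum = 3.9 mm
Meets requirement: Yes


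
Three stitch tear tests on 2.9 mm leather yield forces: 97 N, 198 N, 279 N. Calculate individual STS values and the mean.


STS1 = 97 / 2.9 = 33.4 N/mm
STS2 = 198 / 2.9 = 68.3 N/mm
STS3 = 279 / 2.9 = 96.2 N/mm
Mean = (33.4 + 68.3 + 96.2) / 3 = 66.0 N/mm


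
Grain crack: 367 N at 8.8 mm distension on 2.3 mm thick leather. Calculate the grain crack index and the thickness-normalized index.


Crack index = 41.7 N/mm
Normalized index = 18.1 N/mm per mm


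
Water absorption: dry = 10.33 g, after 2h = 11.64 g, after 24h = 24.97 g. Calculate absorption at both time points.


2h absorption = 12.7%
24h absorption = 141.7%


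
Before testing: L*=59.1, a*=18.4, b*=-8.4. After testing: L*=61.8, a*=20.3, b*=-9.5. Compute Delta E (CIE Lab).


Delta E = 3.48

dL = 61.8 - 59.1 = 2.7
da = 20.3 - 18.4 = 1.9
db = -9.5 - (-8.4) = -1.1
dE = sqrt((2.7)^2 + (1.9)^2 + (-1.1)^2) = 3.48
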